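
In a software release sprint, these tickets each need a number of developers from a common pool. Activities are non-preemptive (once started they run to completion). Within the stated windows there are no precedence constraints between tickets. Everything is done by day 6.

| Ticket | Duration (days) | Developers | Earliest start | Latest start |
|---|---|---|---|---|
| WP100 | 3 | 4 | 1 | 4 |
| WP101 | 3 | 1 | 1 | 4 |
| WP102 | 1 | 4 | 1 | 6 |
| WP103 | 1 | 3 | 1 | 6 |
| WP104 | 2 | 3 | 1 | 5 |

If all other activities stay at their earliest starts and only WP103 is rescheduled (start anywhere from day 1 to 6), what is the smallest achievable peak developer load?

12

WP103@1: d1:15  d2:8  d3:5  d4:0  d5:0  d6:0 → peak 15
WP103@2: d1:12  d2:11  d3:5  d4:0  d5:0  d6:0 → peak 12
WP103@3: d1:12  d2:8  d3:8  d4:0  d5:0  d6:0 → peak 12
WP103@4: d1:12  d2:8  d3:5  d4:3  d5:0  d6:0 → peak 12
WP103@5: d1:12  d2:8  d3:5  d4:0  d5:3  d6:0 → peak 12
WP103@6: d1:12  d2:8  d3:5  d4:0  d5:0  d6:3 → peak 12
Best is WP103@2, peak 12.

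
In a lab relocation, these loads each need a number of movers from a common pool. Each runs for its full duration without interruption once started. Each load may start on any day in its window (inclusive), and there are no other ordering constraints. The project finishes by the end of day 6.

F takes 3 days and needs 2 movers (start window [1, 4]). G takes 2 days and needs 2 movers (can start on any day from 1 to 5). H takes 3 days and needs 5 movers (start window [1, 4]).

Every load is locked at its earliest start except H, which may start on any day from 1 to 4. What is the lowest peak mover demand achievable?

5

H@1: d1:9  d2:9  d3:7  d4:0  d5:0  d6:0 → peak 9
H@2: d1:4  d2:9  d3:7  d4:5  d5:0  d6:0 → peak 9
H@3: d1:4  d2:4  d3:7  d4:5  d5:5  d6:0 → peak 7
H@4: d1:4  d2:4  d3:2  d4:5  d5:5  d6:5 → peak 5
Best is H@4, peak 5.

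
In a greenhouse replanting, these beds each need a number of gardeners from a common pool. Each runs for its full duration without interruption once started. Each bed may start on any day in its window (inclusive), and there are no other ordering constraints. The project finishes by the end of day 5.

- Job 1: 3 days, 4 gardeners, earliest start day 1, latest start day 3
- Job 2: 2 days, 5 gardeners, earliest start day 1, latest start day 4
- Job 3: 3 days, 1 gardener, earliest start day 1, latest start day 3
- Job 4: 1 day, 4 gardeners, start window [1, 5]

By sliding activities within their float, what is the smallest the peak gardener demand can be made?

Early-start (Job 1@1, Job 2@1, Job 3@1, Job 4@1) gives peak 14: d1:14  d2:10  d3:5  d4:0  d5:0.
Shift Job 2→4, Job 3→2.
Schedule Job 1@1, Job 2@4, Job 3@2, Job 4@1: d1:8  d2:5  d3:5  d4:6  d5:5 — peak 8.

8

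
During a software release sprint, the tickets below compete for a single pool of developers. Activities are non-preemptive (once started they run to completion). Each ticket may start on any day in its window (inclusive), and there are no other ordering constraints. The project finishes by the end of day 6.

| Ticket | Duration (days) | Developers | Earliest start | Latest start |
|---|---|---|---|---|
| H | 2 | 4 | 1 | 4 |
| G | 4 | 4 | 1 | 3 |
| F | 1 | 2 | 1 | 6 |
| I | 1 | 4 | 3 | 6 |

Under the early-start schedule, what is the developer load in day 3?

At early start, day 3 has: G, I.
Demand: 4 + 4 = 8.

8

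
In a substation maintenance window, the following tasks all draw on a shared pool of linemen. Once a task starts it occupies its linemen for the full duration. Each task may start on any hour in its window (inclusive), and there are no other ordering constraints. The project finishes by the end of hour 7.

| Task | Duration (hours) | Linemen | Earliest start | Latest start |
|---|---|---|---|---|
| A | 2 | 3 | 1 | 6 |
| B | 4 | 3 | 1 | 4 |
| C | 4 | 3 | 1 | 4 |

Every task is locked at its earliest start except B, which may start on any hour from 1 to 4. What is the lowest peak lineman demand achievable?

6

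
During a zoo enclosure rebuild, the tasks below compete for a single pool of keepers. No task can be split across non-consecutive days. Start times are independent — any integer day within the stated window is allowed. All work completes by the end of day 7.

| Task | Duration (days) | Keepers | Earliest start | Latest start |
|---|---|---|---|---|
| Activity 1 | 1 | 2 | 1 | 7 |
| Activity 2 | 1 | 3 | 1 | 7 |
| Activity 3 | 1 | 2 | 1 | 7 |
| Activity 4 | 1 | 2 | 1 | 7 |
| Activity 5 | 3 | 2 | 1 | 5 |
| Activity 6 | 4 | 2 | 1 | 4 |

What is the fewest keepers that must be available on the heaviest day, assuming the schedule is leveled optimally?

4

Early-start (Activity 1@1, Activity 2@1, Activity 3@1, Activity 4@1, Activity 5@1, Activity 6@1) gives peak 13: d1:13  d2:4  d3:4  d4:2  d5:0  d6:0  d7:0.
Shift Activity 2→2, Activity 4→3, Activity 5→3, Activity 6→4.
Schedule Activity 1@1, Activity 2@2, Activity 3@1, Activity 4@3, Activity 5@3, Activity 6@4: d1:4  d2:3  d3:4  d4:4  d5:4  d6:2  d7:2 — peak 4.
Total keeper-days = 23 over 7 days ⇒ peak ≥ ⌈23/7⌉ = 4, so 4 is optimal.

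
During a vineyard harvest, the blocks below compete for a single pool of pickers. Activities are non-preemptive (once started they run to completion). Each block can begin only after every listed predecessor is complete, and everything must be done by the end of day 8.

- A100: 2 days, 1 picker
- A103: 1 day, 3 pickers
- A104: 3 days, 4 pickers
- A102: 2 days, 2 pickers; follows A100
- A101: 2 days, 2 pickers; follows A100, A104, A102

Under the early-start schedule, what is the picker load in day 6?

At early start, day 6 has: A101.
Demand: 2 = 2.

2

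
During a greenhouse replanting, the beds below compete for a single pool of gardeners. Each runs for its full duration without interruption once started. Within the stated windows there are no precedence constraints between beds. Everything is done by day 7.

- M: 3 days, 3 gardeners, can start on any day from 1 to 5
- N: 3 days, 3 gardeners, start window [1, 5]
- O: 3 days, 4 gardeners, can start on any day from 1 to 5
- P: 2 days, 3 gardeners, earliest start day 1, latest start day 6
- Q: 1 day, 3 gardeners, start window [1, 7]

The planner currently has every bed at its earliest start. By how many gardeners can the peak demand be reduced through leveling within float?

9

Early-start peak: d1:16  d2:13  d3:10  d4:0  d5:0  d6:0  d7:0 ⇒ 16.
Leveled (M@1, N@1, O@4, P@4, Q@6): d1:6  d2:6  d3:6  d4:7  d5:7  d6:7  d7:0 ⇒ 7.
Reduction 16 − 7 = 9.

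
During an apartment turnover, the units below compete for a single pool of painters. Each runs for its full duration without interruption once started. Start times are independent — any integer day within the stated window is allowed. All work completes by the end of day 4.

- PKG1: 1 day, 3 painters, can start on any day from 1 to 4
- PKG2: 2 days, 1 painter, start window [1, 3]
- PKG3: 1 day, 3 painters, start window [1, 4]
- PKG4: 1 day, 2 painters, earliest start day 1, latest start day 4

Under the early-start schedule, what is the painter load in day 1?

At early start, day 1 has: PKG1, PKG2, PKG3, PKG4.
Demand: 3 + 1 + 3 + 2 = 9.

9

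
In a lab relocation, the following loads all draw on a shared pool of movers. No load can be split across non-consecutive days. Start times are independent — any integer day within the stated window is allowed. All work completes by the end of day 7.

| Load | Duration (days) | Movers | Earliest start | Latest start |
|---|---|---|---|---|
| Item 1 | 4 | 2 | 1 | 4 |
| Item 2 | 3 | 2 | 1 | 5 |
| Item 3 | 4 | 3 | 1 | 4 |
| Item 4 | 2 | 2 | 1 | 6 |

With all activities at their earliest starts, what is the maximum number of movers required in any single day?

9

Early-start schedule: Item 1@1, Item 2@1, Item 3@1, Item 4@1.
Load per day: day 1: 9, day 2: 9, day 3: 7, day 4: 5, day 5: 0, day 6: 0, day 7: 0.
Peak is 9.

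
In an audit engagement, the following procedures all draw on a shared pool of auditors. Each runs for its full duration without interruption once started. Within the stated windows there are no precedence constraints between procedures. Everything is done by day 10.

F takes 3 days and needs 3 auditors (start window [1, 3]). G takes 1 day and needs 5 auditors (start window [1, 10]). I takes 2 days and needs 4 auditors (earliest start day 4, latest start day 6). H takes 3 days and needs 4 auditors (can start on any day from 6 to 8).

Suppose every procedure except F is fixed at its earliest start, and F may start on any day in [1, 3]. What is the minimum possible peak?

7

F@1: d1:8  d2:3  d3:3  d4:4  d5:4  d6:4  d7:4  d8:4  d9:0  d10:0 → peak 8
F@2: d1:5  d2:3  d3:3  d4:7  d5:4  d6:4  d7:4  d8:4  d9:0  d10:0 → peak 7
F@3: d1:5  d2:0  d3:3  d4:7  d5:7  d6:4  d7:4  d8:4  d9:0  d10:0 → peak 7
Best is F@2, peak 7.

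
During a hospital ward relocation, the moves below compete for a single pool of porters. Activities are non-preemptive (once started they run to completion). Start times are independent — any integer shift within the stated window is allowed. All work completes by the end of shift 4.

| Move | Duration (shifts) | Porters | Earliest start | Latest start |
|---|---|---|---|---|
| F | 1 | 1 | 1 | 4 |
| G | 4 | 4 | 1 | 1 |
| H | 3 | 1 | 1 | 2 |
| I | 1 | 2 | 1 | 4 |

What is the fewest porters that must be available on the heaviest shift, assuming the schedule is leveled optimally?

Early-start (F@1, G@1, H@1, I@1) gives peak 8: s1:8  s2:5  s3:5  s4:4.
Shift I→4.
Schedule F@1, G@1, H@1, I@4: s1:6  s2:5  s3:5  s4:6 — peak 6.
Total porter-shifts = 22 over 4 shifts ⇒ peak ≥ ⌈22/4⌉ = 6, so 6 is optimal.

6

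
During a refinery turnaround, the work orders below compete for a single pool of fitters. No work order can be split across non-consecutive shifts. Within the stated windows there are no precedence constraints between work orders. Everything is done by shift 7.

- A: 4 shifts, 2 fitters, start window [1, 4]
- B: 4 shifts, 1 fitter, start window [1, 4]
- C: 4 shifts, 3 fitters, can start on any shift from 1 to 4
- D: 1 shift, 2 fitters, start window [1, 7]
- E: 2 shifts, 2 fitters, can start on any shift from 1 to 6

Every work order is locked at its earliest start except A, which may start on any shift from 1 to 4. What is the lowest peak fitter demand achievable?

8

A@1: s1:10  s2:8  s3:6  s4:6  s5:0  s6:0  s7:0 → peak 10
A@2: s1:8  s2:8  s3:6  s4:6  s5:2  s6:0  s7:0 → peak 8
A@3: s1:8  s2:6  s3:6  s4:6  s5:2  s6:2  s7:0 → peak 8
A@4: s1:8  s2:6  s3:4  s4:6  s5:2  s6:2  s7:2 → peak 8
Best is A@2, peak 8.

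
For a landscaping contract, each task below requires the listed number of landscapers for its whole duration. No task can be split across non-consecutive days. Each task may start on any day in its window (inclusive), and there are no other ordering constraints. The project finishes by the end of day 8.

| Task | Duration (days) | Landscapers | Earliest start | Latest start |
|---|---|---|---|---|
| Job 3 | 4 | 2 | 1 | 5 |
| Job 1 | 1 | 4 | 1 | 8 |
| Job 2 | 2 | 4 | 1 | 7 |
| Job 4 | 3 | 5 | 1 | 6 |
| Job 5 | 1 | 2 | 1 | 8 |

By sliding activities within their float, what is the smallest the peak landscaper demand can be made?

Early-start (Job 3@1, Job 1@1, Job 2@1, Job 4@1, Job 5@1) gives peak 17: d1:17  d2:11  d3:7  d4:2  d5:0  d6:0  d7:0  d8:0.
Shift Job 2→2, Job 4→5, Job 5→4.
Schedule Job 3@1, Job 1@1, Job 2@2, Job 4@5, Job 5@4: d1:6  d2:6  d3:6  d4:4  d5:5  d6:5  d7:5  d8:0 — peak 6.

6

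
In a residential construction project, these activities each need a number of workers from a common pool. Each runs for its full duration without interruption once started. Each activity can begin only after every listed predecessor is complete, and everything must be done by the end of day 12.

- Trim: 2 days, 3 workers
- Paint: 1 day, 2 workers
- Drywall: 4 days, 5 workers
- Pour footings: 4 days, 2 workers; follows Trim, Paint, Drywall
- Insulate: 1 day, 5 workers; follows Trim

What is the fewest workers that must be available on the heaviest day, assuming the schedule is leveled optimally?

5

Early-start (Trim@1, Paint@1, Drywall@1, Pour footings@5, Insulate@3) gives peak 10: d1:10  d2:8  d3:10  d4:5  d5:2  d6:2  d7:2  d8:2  d9:0  d10:0  d11:0  d12:0.
Shift Drywall→3, Pour footings→7, Insulate→11.
Schedule Trim@1, Paint@1, Drywall@3, Pour footings@7, Insulate@11: d1:5  d2:3  d3:5  d4:5  d5:5  d6:5  d7:2  d8:2  d9:2  d10:2  d11:5  d12:0 — peak 5.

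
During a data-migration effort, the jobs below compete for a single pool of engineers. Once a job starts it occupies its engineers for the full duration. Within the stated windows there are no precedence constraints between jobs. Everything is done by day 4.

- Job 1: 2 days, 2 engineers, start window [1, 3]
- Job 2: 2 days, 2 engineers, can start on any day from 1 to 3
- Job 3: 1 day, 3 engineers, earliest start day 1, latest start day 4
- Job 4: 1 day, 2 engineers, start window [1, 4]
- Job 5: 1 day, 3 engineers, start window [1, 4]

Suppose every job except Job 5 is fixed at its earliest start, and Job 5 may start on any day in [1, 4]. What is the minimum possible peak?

9

Job 5@1: d1:12  d2:4  d3:0  d4:0 → peak 12
Job 5@2: d1:9  d2:7  d3:0  d4:0 → peak 9
Job 5@3: d1:9  d2:4  d3:3  d4:0 → peak 9
Job 5@4: d1:9  d2:4  d3:0  d4:3 → peak 9
Best is Job 5@2, peak 9.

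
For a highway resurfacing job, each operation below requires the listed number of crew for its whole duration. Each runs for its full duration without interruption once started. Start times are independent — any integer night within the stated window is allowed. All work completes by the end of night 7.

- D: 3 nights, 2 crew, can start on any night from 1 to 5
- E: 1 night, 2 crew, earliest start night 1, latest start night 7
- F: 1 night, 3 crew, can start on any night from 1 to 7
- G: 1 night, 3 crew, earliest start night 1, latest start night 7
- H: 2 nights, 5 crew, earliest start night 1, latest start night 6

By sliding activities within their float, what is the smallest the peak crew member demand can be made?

Early-start (D@1, E@1, F@1, G@1, H@1) gives peak 15: n1:15  n2:7  n3:2  n4:0  n5:0  n6:0  n7:0.
Shift F→2, G→3, H→4.
Schedule D@1, E@1, F@2, G@3, H@4: n1:4  n2:5  n3:5  n4:5  n5:5  n6:0  n7:0 — peak 5.

5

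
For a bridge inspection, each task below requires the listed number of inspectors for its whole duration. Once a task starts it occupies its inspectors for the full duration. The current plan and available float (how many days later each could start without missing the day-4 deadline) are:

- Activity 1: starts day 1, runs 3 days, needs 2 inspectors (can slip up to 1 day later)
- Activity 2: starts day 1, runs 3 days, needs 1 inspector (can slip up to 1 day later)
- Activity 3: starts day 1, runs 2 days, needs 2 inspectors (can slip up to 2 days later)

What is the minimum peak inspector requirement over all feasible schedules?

5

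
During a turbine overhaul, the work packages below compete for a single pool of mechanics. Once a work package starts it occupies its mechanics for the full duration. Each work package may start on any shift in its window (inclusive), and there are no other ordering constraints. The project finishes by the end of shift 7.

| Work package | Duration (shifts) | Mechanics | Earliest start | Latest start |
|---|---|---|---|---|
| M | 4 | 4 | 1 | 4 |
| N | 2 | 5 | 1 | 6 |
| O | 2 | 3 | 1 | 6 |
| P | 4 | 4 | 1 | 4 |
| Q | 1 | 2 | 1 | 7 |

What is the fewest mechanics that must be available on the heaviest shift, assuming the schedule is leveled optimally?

8

Early-start (M@1, N@1, O@1, P@1, Q@1) gives peak 18: s1:18  s2:16  s3:8  s4:8  s5:0  s6:0  s7:0.
Shift N→5, O→5, Q→7.
Schedule M@1, N@5, O@5, P@1, Q@7: s1:8  s2:8  s3:8  s4:8  s5:8  s6:8  s7:2 — peak 8.
Total mechanic-shifts = 50 over 7 shifts ⇒ peak ≥ ⌈50/7⌉ = 8, so 8 is optimal.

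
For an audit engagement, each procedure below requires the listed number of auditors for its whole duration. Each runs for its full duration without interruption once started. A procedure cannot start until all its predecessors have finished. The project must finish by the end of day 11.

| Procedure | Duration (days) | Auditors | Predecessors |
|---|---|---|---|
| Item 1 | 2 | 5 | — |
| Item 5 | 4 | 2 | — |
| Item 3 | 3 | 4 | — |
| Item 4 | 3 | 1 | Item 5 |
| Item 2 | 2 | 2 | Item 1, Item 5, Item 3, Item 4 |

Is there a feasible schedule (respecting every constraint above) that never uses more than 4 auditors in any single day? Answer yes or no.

no

The minimum achievable peak is 5; 4 < 5, so no feasible schedule stays within the cap.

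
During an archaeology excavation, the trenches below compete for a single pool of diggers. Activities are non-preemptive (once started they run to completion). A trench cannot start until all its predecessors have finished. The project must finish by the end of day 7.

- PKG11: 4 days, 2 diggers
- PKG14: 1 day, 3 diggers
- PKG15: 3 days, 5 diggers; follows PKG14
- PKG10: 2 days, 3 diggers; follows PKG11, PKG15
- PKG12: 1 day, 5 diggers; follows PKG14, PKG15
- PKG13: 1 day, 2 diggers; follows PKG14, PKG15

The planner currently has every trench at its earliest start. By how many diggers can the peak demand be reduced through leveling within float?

3

Early-start peak: d1:5  d2:7  d3:7  d4:7  d5:10  d6:3  d7:0 ⇒ 10.
Leveled (PKG11@1, PKG14@1, PKG15@2, PKG10@5, PKG12@7, PKG13@5): d1:5  d2:7  d3:7  d4:7  d5:5  d6:3  d7:5 ⇒ 7.
Reduction 10 − 7 = 3.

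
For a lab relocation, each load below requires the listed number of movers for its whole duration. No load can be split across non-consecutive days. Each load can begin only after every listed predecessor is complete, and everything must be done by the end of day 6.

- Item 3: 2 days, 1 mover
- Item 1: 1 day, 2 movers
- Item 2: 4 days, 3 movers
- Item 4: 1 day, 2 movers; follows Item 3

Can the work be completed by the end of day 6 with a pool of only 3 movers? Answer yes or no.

The minimum achievable peak is 4; 3 < 4, so no feasible schedule stays within the cap.

no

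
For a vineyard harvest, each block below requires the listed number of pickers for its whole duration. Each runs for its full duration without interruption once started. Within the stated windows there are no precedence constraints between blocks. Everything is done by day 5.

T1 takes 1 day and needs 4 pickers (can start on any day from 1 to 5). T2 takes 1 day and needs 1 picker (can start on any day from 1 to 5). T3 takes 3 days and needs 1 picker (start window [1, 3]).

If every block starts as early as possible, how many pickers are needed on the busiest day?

Early-start schedule: T1@1, T2@1, T3@1.
Load per day: day 1: 6, day 2: 1, day 3: 1, day 4: 0, day 5: 0.
Peak is 6.

6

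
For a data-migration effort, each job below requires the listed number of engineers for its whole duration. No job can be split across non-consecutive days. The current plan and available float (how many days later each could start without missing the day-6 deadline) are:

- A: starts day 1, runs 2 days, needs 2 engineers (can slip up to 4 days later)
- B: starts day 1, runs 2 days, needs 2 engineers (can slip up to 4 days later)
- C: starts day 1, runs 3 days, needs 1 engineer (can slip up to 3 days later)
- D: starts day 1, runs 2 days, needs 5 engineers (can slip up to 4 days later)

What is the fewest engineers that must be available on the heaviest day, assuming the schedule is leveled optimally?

Early-start (A@1, B@1, C@1, D@1) gives peak 10: d1:10  d2:10  d3:1  d4:0  d5:0  d6:0.
Shift D→4.
Schedule A@1, B@1, C@1, D@4: d1:5  d2:5  d3:1  d4:5  d5:5  d6:0 — peak 5.

5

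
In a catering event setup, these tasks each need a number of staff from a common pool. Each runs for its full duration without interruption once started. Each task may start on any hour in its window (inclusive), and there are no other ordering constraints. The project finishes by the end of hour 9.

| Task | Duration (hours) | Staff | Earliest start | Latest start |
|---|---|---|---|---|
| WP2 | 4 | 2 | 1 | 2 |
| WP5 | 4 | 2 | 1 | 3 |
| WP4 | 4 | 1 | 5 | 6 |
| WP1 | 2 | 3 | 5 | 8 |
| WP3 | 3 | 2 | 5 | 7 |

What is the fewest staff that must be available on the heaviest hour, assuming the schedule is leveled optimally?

Early-start (WP2@1, WP5@1, WP4@5, WP1@5, WP3@5) gives peak 6: h1:4  h2:4  h3:4  h4:4  h5:6  h6:6  h7:3  h8:1  h9:0.
Shift WP3→7.
Schedule WP2@1, WP5@1, WP4@5, WP1@5, WP3@7: h1:4  h2:4  h3:4  h4:4  h5:4  h6:4  h7:3  h8:3  h9:2 — peak 4.
Total staffer-hours = 32 over 9 hours ⇒ peak ≥ ⌈32/9⌉ = 4, so 4 is optimal.

4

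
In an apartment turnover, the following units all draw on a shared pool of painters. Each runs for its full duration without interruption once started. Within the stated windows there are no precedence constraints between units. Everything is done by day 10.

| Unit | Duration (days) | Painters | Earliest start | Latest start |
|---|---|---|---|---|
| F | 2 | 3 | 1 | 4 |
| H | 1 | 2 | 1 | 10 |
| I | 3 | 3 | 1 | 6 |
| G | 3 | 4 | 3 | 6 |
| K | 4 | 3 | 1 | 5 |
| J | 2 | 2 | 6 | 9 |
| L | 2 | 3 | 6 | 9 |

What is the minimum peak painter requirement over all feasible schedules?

Early-start (F@1, H@1, I@1, G@3, K@1, J@6, L@6) gives peak 11: d1:11  d2:9  d3:10  d4:7  d5:4  d6:5  d7:5  d8:0  d9:0  d10:0.
Shift I→3, G→6, K→2, L→9.
Schedule F@1, H@1, I@3, G@6, K@2, J@6, L@9: d1:5  d2:6  d3:6  d4:6  d5:6  d6:6  d7:6  d8:4  d9:3  d10:3 — peak 6.
Total painter-days = 51 over 10 days ⇒ peak ≥ ⌈51/10⌉ = 6, so 6 is optimal.

6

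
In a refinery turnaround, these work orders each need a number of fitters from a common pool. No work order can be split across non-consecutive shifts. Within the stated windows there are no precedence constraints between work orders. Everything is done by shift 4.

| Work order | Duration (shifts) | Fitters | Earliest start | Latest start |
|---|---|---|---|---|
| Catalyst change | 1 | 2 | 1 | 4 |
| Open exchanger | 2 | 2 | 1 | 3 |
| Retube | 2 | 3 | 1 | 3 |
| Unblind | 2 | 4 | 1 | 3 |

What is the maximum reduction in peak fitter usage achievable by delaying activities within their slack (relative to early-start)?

5

Early-start peak: s1:11  s2:9  s3:0  s4:0 ⇒ 11.
Leveled (Catalyst change@1, Open exchanger@2, Retube@1, Unblind@3): s1:5  s2:5  s3:6  s4:4 ⇒ 6.
Reduction 11 − 6 = 5.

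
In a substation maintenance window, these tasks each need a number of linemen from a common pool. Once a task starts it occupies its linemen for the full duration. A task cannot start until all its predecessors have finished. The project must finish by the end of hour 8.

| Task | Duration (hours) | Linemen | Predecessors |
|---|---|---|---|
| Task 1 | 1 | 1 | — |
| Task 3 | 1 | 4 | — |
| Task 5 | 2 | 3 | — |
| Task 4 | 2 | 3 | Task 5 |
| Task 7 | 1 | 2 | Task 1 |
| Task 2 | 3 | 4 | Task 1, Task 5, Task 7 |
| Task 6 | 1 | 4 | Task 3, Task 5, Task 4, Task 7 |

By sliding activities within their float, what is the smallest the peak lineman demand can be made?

7

Early-start (Task 1@1, Task 3@1, Task 5@1, Task 4@3, Task 7@2, Task 2@3, Task 6@5) gives peak 8: h1:8  h2:5  h3:7  h4:7  h5:8  h6:0  h7:0  h8:0.
Shift Task 5→2, Task 4→4, Task 2→4, Task 6→7.
Schedule Task 1@1, Task 3@1, Task 5@2, Task 4@4, Task 7@2, Task 2@4, Task 6@7: h1:5  h2:5  h3:3  h4:7  h5:7  h6:4  h7:4  h8:0 — peak 7.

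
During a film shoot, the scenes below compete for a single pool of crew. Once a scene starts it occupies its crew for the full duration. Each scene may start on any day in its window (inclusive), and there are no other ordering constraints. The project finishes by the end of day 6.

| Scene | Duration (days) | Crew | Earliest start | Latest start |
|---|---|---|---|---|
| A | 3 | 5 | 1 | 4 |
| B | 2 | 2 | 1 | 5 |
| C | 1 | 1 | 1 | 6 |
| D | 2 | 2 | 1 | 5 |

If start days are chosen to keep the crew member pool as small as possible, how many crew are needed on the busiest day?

Early-start (A@1, B@1, C@1, D@1) gives peak 10: d1:10  d2:9  d3:5  d4:0  d5:0  d6:0.
Shift B→4, C→4, D→4.
Schedule A@1, B@4, C@4, D@4: d1:5  d2:5  d3:5  d4:5  d5:4  d6:0 — peak 5.

5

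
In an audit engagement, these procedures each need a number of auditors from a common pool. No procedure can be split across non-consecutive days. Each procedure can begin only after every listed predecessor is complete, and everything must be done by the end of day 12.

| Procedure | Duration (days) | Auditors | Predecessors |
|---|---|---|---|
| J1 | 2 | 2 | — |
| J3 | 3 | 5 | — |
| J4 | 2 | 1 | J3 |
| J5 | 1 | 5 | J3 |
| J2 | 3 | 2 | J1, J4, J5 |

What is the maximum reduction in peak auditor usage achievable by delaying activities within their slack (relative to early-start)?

Early-start peak: d1:7  d2:7  d3:5  d4:6  d5:1  d6:2  d7:2  d8:2  d9:0  d10:0  d11:0  d12:0 ⇒ 7.
Leveled (J1@1, J3@3, J4@6, J5@8, J2@9): d1:2  d2:2  d3:5  d4:5  d5:5  d6:1  d7:1  d8:5  d9:2  d10:2  d11:2  d12:0 ⇒ 5.
Reduction 7 − 5 = 2.

2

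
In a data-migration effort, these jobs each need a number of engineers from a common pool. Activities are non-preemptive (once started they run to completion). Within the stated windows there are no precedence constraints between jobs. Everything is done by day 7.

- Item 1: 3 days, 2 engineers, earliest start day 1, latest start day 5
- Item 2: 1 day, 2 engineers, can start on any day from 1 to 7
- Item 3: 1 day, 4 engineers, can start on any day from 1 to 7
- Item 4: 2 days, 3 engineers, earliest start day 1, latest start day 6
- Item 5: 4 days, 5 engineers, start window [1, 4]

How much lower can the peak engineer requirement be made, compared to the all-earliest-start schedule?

Early-start peak: d1:16  d2:10  d3:7  d4:5  d5:0  d6:0  d7:0 ⇒ 16.
Leveled (Item 1@1, Item 2@1, Item 3@3, Item 4@1, Item 5@4): d1:7  d2:5  d3:6  d4:5  d5:5  d6:5  d7:5 ⇒ 7.
Reduction 16 − 7 = 9.

9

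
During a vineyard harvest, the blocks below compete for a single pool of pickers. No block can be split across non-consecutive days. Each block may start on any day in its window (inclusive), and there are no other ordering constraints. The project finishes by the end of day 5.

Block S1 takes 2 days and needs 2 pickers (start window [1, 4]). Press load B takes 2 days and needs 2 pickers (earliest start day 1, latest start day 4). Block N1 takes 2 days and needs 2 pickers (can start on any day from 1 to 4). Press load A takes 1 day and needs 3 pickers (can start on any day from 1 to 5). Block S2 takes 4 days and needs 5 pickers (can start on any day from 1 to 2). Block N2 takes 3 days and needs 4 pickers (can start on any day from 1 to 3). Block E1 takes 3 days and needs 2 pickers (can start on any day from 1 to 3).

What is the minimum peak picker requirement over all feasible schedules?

11

Early-start (Block S1@1, Press load B@1, Block N1@1, Press load A@1, Block S2@1, Block N2@1, Block E1@1) gives peak 20: d1:20  d2:17  d3:11  d4:5  d5:0.
Shift Block S2→2, Block N2→3, Block E1→3.
Schedule Block S1@1, Press load B@1, Block N1@1, Press load A@1, Block S2@2, Block N2@3, Block E1@3: d1:9  d2:11  d3:11  d4:11  d5:11 — peak 11.
Total picker-days = 53 over 5 days ⇒ peak ≥ ⌈53/5⌉ = 11, so 11 is optimal.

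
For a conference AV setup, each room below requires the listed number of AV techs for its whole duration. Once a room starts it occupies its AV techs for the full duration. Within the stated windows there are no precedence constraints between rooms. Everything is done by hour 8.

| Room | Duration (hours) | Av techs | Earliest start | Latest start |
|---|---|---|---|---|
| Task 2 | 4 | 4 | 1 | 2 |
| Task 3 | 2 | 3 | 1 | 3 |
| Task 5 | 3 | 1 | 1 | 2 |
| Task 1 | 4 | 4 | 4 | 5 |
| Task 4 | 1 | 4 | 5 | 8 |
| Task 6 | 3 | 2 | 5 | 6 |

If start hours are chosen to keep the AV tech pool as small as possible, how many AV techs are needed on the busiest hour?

Early-start (Task 2@1, Task 3@1, Task 5@1, Task 1@4, Task 4@5, Task 6@5) gives peak 10: h1:8  h2:8  h3:5  h4:8  h5:10  h6:6  h7:6  h8:0.
Shift Task 6→6.
Schedule Task 2@1, Task 3@1, Task 5@1, Task 1@4, Task 4@5, Task 6@6: h1:8  h2:8  h3:5  h4:8  h5:8  h6:6  h7:6  h8:2 — peak 8.

8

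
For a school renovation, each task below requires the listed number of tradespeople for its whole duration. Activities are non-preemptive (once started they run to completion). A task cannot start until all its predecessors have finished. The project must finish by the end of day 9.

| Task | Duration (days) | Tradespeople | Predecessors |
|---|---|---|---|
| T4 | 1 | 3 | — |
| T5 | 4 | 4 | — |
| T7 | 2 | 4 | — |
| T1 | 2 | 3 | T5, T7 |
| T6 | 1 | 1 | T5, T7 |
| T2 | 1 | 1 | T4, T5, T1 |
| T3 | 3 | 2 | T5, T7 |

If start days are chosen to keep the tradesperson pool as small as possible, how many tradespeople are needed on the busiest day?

7

Early-start (T4@1, T5@1, T7@1, T1@5, T6@5, T2@7, T3@5) gives peak 11: d1:11  d2:8  d3:4  d4:4  d5:6  d6:5  d7:3  d8:0  d9:0.
Shift T7→5, T1→7, T6→7, T2→9, T3→7.
Schedule T4@1, T5@1, T7@5, T1@7, T6@7, T2@9, T3@7: d1:7  d2:4  d3:4  d4:4  d5:4  d6:4  d7:6  d8:5  d9:3 — peak 7.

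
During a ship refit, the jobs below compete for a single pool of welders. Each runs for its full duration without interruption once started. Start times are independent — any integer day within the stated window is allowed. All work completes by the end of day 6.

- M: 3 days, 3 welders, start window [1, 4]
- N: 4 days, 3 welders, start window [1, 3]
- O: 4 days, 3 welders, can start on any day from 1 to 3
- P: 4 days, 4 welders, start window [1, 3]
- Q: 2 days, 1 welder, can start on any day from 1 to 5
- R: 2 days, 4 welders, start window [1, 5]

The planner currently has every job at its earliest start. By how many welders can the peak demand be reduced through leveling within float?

Early-start peak: d1:18  d2:18  d3:13  d4:10  d5:0  d6:0 ⇒ 18.
Leveled (M@1, N@1, O@1, P@1, Q@4, R@5): d1:13  d2:13  d3:13  d4:11  d5:5  d6:4 ⇒ 13.
Reduction 18 − 13 = 5.

5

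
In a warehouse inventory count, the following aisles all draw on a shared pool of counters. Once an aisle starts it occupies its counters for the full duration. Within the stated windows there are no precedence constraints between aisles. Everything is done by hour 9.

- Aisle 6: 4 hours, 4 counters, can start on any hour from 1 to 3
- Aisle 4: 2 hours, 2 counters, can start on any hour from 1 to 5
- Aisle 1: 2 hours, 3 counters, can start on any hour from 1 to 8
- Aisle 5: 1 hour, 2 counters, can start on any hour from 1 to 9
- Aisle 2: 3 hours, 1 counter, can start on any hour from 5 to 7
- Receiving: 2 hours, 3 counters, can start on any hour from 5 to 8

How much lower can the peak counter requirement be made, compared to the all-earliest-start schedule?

6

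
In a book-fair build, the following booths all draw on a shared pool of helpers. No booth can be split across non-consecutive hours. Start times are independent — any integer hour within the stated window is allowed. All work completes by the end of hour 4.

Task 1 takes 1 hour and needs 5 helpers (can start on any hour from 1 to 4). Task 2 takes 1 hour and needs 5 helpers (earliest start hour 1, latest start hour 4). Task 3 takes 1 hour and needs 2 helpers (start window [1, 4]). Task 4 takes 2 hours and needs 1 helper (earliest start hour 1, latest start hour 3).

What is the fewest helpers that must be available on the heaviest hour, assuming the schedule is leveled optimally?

Early-start (Task 1@1, Task 2@1, Task 3@1, Task 4@1) gives peak 13: h1:13  h2:1  h3:0  h4:0.
Shift Task 2→2, Task 3→3, Task 4→3.
Schedule Task 1@1, Task 2@2, Task 3@3, Task 4@3: h1:5  h2:5  h3:3  h4:1 — peak 5.

5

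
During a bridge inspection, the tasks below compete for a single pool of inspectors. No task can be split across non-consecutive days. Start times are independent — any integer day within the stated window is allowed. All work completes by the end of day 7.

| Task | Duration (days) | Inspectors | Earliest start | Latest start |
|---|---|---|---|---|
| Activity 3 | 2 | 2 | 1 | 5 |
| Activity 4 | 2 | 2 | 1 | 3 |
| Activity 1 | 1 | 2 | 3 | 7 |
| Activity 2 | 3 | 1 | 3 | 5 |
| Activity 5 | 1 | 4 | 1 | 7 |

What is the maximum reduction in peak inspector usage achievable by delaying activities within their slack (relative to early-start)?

4

Early-start peak: d1:8  d2:4  d3:3  d4:1  d5:1  d6:0  d7:0 ⇒ 8.
Leveled (Activity 3@1, Activity 4@1, Activity 1@3, Activity 2@3, Activity 5@6): d1:4  d2:4  d3:3  d4:1  d5:1  d6:4  d7:0 ⇒ 4.
Reduction 8 − 4 = 4.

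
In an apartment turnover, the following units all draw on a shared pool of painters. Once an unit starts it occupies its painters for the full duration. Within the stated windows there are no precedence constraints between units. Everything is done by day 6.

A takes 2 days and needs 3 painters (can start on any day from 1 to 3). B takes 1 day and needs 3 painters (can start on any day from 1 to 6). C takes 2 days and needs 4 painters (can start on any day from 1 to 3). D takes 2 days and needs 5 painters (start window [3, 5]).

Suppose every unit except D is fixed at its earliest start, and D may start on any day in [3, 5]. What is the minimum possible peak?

10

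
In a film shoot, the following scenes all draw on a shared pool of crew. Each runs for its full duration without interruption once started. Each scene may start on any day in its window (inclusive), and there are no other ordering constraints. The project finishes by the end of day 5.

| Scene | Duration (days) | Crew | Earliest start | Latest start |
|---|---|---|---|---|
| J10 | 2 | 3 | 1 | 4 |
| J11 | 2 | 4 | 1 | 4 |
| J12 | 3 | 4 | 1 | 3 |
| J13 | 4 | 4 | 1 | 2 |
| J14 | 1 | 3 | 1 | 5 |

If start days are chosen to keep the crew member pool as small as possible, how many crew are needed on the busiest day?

11

Early-start (J10@1, J11@1, J12@1, J13@1, J14@1) gives peak 18: d1:18  d2:15  d3:8  d4:4  d5:0.
Shift J12→3, J14→3.
Schedule J10@1, J11@1, J12@3, J13@1, J14@3: d1:11  d2:11  d3:11  d4:8  d5:4 — peak 11.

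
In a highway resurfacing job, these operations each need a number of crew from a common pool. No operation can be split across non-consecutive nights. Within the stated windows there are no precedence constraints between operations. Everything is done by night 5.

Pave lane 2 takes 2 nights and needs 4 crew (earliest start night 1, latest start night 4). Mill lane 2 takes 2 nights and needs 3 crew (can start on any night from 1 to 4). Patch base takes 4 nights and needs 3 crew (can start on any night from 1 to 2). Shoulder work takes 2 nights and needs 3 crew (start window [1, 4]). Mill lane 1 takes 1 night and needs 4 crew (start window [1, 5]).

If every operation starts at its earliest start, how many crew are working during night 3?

At early start, night 3 has: Patch base.
Demand: 3 = 3.

3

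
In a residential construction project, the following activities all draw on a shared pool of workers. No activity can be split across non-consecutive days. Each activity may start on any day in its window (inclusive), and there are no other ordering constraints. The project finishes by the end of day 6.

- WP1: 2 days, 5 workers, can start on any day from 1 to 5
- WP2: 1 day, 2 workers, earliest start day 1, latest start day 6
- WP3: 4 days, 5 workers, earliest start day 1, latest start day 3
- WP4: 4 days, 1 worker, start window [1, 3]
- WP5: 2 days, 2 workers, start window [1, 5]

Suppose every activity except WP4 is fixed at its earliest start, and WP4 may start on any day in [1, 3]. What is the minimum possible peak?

14

WP4@1: d1:15  d2:13  d3:6  d4:6  d5:0  d6:0 → peak 15
WP4@2: d1:14  d2:13  d3:6  d4:6  d5:1  d6:0 → peak 14
WP4@3: d1:14  d2:12  d3:6  d4:6  d5:1  d6:1 → peak 14
Best is WP4@2, peak 14.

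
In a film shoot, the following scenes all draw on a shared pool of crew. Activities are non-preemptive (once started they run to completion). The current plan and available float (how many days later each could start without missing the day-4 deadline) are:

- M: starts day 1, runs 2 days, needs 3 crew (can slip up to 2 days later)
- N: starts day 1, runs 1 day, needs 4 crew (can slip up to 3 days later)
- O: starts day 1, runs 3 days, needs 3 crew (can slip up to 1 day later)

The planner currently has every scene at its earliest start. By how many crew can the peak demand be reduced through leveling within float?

4

Early-start peak: d1:10  d2:6  d3:3  d4:0 ⇒ 10.
Leveled (M@1, N@4, O@1): d1:6  d2:6  d3:3  d4:4 ⇒ 6.
Reduction 10 − 6 = 4.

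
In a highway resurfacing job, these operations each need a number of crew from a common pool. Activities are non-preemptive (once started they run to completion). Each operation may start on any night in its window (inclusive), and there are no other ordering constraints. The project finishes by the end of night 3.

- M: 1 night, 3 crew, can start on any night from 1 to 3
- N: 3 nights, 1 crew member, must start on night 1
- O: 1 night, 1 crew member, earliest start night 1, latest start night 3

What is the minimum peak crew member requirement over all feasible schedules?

4

Early-start (M@1, N@1, O@1) gives peak 5: n1:5  n2:1  n3:1.
Shift O→2.
Schedule M@1, N@1, O@2: n1:4  n2:2  n3:1 — peak 4.
No arrangement of the 9 feasible schedules does better.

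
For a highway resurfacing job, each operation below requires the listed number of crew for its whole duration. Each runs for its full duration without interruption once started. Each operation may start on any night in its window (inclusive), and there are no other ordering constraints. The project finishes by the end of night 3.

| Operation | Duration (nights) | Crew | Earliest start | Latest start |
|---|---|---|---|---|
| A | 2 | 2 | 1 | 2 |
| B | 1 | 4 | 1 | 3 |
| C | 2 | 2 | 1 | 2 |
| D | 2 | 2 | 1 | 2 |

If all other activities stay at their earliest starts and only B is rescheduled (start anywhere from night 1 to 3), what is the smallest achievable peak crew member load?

6

B@1: n1:10  n2:6  n3:0 → peak 10
B@2: n1:6  n2:10  n3:0 → peak 10
B@3: n1:6  n2:6  n3:4 → peak 6
Best is B@3, peak 6.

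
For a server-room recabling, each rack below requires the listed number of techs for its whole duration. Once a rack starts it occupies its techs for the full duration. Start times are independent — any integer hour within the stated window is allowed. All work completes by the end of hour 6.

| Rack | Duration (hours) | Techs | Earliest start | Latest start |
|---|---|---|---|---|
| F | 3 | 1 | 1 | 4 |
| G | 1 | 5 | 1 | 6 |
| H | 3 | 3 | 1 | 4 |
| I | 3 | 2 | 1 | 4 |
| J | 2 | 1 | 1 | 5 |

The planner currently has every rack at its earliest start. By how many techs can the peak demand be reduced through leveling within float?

Early-start peak: h1:12  h2:7  h3:6  h4:0  h5:0  h6:0 ⇒ 12.
Leveled (F@1, G@1, H@2, I@2, J@4): h1:6  h2:6  h3:6  h4:6  h5:1  h6:0 ⇒ 6.
Reduction 12 − 6 = 6.

6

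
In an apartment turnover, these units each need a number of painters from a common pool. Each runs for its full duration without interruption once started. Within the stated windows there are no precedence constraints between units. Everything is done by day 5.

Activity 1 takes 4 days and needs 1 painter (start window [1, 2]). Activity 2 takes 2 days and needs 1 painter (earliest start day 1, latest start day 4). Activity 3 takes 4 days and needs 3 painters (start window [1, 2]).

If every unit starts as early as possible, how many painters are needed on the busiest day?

5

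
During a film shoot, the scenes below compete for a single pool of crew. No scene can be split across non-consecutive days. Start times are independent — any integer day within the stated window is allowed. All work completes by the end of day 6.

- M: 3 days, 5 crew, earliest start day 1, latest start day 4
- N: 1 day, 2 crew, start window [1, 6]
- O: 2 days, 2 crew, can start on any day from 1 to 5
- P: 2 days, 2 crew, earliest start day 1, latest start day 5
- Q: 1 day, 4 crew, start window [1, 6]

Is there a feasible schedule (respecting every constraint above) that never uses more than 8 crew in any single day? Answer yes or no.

Schedule M@1, N@4, O@4, P@4, Q@6: d1:5  d2:5  d3:5  d4:6  d5:4  d6:4 — peak 6 ≤ 8.

yes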